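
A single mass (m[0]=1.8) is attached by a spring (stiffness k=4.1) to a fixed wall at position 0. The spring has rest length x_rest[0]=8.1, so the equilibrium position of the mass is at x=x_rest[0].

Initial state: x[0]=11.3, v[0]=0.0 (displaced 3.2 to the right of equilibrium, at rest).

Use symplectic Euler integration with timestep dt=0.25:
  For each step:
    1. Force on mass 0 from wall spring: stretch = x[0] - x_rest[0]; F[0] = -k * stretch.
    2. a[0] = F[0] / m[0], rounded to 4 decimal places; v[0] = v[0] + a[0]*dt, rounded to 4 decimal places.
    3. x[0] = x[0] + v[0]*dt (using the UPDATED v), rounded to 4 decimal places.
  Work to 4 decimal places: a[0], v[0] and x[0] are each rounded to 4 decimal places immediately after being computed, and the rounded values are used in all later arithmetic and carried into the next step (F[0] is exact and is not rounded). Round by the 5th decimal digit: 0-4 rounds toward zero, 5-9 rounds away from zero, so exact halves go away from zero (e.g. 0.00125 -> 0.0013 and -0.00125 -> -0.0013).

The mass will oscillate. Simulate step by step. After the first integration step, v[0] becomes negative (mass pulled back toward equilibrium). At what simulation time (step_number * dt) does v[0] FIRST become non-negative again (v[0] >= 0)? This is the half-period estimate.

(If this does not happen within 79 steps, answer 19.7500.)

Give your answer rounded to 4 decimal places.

Answer: 2.2500

Derivation:
Step 0: x=[11.3000] v=[0.0000]
Step 1: x=[10.8445] v=[-1.8222]
Step 2: x=[9.9982] v=[-3.3851]
Step 3: x=[8.8817] v=[-4.4660]
Step 4: x=[7.6539] v=[-4.9111]
Step 5: x=[6.4896] v=[-4.6571]
Step 6: x=[5.5546] v=[-3.7401]
Step 7: x=[4.9820] v=[-2.2906]
Step 8: x=[4.8532] v=[-0.5151]
Step 9: x=[5.1867] v=[1.3338]
First v>=0 after going negative at step 9, time=2.2500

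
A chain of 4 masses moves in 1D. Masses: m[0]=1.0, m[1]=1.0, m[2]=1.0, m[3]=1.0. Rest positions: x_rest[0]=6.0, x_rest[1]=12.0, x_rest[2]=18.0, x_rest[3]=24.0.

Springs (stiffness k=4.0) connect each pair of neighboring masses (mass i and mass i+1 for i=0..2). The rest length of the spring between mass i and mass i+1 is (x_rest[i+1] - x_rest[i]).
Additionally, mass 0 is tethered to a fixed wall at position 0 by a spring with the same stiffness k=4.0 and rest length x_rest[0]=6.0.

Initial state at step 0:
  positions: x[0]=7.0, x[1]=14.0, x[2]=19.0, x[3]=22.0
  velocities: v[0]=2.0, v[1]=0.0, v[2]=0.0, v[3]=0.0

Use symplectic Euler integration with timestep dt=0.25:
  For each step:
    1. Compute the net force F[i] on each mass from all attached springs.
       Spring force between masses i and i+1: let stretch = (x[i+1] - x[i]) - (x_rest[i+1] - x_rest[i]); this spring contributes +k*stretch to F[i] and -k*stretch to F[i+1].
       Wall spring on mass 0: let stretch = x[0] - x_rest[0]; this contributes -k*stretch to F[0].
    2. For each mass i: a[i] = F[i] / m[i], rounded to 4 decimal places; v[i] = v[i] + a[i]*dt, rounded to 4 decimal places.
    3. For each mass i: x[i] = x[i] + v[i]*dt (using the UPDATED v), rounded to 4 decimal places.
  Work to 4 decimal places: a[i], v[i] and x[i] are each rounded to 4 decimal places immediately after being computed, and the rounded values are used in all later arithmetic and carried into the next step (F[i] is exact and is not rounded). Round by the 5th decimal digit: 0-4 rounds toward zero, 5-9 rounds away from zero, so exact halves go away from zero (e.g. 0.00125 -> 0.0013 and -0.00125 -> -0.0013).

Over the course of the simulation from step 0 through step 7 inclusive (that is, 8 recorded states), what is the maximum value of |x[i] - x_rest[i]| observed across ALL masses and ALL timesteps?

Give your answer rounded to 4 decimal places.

Answer: 2.2738

Derivation:
Step 0: x=[7.0000 14.0000 19.0000 22.0000] v=[2.0000 0.0000 0.0000 0.0000]
Step 1: x=[7.5000 13.5000 18.5000 22.7500] v=[2.0000 -2.0000 -2.0000 3.0000]
Step 2: x=[7.6250 12.7500 17.8125 23.9375] v=[0.5000 -3.0000 -2.7500 4.7500]
Step 3: x=[7.1250 11.9844 17.3906 25.0938] v=[-2.0000 -3.0625 -1.6875 4.6250]
Step 4: x=[6.0586 11.3555 17.5430 25.8243] v=[-4.2656 -2.5157 0.6095 2.9218]
Step 5: x=[4.8018 10.9492 18.2188 25.9844] v=[-5.0273 -1.6251 2.7033 0.6405]
Step 6: x=[3.8814 10.8235 19.0186 25.7031] v=[-3.6817 -0.5029 3.1993 -1.1251]
Step 7: x=[3.7262 11.0110 19.4408 25.2507] v=[-0.6210 0.7501 1.6887 -1.8096]
Max displacement = 2.2738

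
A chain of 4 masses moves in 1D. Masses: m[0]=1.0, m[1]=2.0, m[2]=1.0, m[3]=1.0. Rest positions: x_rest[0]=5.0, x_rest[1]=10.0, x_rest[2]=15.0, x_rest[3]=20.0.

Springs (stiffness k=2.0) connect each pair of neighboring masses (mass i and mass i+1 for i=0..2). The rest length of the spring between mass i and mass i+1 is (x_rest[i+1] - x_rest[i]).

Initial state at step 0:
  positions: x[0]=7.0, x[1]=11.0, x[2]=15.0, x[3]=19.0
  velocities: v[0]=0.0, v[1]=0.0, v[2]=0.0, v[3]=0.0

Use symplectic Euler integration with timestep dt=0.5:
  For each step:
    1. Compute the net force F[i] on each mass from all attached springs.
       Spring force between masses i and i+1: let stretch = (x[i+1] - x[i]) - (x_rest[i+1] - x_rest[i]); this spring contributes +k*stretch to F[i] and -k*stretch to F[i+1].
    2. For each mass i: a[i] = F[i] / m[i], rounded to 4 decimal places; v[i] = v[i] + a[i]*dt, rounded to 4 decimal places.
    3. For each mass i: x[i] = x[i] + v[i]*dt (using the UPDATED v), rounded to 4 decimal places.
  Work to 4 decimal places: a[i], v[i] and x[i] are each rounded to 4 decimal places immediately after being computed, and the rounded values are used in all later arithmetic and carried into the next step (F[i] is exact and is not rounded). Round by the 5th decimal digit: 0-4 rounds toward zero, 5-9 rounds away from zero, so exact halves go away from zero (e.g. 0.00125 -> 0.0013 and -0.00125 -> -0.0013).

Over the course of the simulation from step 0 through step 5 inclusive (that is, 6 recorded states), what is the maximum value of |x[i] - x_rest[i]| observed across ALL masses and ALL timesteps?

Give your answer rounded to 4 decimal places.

Answer: 2.1563

Derivation:
Step 0: x=[7.0000 11.0000 15.0000 19.0000] v=[0.0000 0.0000 0.0000 0.0000]
Step 1: x=[6.5000 11.0000 15.0000 19.5000] v=[-1.0000 0.0000 0.0000 1.0000]
Step 2: x=[5.7500 10.8750 15.2500 20.2500] v=[-1.5000 -0.2500 0.5000 1.5000]
Step 3: x=[5.0625 10.5625 15.8125 21.0000] v=[-1.3750 -0.6250 1.1250 1.5000]
Step 4: x=[4.6250 10.1875 16.3438 21.6563] v=[-0.8750 -0.7500 1.0625 1.3125]
Step 5: x=[4.4688 9.9610 16.4532 22.1563] v=[-0.3125 -0.4531 0.2187 1.0000]
Max displacement = 2.1563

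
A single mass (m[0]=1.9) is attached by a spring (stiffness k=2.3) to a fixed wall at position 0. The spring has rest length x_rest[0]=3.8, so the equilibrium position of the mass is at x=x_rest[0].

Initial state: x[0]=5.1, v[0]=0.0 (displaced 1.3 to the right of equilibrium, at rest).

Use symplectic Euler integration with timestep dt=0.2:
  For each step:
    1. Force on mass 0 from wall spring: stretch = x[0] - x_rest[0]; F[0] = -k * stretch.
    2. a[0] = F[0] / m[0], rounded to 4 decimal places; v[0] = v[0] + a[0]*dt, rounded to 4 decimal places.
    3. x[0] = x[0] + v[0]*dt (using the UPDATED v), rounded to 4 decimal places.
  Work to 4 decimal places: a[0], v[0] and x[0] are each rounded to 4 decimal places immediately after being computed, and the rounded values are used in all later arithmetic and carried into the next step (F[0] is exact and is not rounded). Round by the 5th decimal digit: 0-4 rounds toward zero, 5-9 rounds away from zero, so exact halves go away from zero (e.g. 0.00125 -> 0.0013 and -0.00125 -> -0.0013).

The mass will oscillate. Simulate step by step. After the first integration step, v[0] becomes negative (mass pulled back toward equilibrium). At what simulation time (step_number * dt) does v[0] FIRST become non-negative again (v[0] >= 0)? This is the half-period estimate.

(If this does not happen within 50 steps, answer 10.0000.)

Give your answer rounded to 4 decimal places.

Answer: 3.0000

Derivation:
Step 0: x=[5.1000] v=[0.0000]
Step 1: x=[5.0371] v=[-0.3147]
Step 2: x=[4.9143] v=[-0.6142]
Step 3: x=[4.7375] v=[-0.8840]
Step 4: x=[4.5153] v=[-1.1110]
Step 5: x=[4.2585] v=[-1.2842]
Step 6: x=[3.9795] v=[-1.3952]
Step 7: x=[3.6918] v=[-1.4387]
Step 8: x=[3.4093] v=[-1.4125]
Step 9: x=[3.1457] v=[-1.3179]
Step 10: x=[2.9138] v=[-1.1595]
Step 11: x=[2.7248] v=[-0.9449]
Step 12: x=[2.5879] v=[-0.6846]
Step 13: x=[2.5097] v=[-0.3911]
Step 14: x=[2.4940] v=[-0.0787]
Step 15: x=[2.5415] v=[0.2375]
First v>=0 after going negative at step 15, time=3.0000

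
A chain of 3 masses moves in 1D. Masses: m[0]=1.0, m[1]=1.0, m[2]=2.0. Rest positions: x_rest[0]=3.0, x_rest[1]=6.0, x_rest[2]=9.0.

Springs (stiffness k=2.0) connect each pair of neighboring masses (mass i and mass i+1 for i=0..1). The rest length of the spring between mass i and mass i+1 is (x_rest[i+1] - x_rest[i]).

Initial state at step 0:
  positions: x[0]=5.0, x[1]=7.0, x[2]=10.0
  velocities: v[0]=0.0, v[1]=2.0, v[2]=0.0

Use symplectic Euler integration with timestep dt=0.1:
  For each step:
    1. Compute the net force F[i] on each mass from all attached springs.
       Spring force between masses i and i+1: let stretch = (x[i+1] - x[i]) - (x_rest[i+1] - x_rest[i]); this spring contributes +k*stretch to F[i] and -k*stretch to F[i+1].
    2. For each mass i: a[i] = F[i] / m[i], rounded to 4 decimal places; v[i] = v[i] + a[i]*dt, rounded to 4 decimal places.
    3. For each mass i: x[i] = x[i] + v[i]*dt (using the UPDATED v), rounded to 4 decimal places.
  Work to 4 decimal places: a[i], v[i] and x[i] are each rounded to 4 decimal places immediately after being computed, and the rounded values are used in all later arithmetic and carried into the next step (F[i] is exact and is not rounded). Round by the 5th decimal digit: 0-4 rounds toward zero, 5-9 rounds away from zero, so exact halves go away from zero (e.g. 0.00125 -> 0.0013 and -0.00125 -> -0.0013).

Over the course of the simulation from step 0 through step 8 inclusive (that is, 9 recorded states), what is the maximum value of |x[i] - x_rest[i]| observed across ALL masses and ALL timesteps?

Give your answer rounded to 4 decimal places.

Step 0: x=[5.0000 7.0000 10.0000] v=[0.0000 2.0000 0.0000]
Step 1: x=[4.9800 7.2200 10.0000] v=[-0.2000 2.2000 0.0000]
Step 2: x=[4.9448 7.4508 10.0022] v=[-0.3520 2.3080 0.0220]
Step 3: x=[4.8997 7.6825 10.0089] v=[-0.4508 2.3171 0.0669]
Step 4: x=[4.8503 7.9051 10.0223] v=[-0.4942 2.2258 0.1343]
Step 5: x=[4.8020 8.1089 10.0446] v=[-0.4832 2.0383 0.2226]
Step 6: x=[4.7598 8.2853 10.0775] v=[-0.4218 1.7641 0.3290]
Step 7: x=[4.7281 8.4270 10.1225] v=[-0.3167 1.4174 0.4498]
Step 8: x=[4.7104 8.5287 10.1805] v=[-0.1769 1.0167 0.5803]
Max displacement = 2.5287

Answer: 2.5287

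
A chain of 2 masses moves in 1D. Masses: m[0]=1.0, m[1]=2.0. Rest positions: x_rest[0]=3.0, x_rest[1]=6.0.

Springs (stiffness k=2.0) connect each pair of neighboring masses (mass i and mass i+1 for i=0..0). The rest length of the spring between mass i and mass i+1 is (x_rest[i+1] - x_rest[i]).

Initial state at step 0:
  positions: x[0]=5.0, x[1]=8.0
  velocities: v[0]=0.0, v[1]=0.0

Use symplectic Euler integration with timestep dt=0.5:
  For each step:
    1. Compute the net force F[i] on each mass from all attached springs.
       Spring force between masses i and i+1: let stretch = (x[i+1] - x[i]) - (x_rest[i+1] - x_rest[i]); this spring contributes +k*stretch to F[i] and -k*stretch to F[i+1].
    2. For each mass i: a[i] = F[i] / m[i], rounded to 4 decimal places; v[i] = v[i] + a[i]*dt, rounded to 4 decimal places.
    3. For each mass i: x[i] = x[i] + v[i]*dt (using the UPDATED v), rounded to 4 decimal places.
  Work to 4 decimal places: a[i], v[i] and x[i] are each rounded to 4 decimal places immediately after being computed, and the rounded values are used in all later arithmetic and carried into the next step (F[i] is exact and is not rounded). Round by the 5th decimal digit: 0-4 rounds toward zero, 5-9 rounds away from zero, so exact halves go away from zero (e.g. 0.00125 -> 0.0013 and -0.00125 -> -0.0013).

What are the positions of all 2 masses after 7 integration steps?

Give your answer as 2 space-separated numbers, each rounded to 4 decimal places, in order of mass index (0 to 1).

Answer: 5.0000 8.0000

Derivation:
Step 0: x=[5.0000 8.0000] v=[0.0000 0.0000]
Step 1: x=[5.0000 8.0000] v=[0.0000 0.0000]
Step 2: x=[5.0000 8.0000] v=[0.0000 0.0000]
Step 3: x=[5.0000 8.0000] v=[0.0000 0.0000]
Step 4: x=[5.0000 8.0000] v=[0.0000 0.0000]
Step 5: x=[5.0000 8.0000] v=[0.0000 0.0000]
Step 6: x=[5.0000 8.0000] v=[0.0000 0.0000]
Step 7: x=[5.0000 8.0000] v=[0.0000 0.0000]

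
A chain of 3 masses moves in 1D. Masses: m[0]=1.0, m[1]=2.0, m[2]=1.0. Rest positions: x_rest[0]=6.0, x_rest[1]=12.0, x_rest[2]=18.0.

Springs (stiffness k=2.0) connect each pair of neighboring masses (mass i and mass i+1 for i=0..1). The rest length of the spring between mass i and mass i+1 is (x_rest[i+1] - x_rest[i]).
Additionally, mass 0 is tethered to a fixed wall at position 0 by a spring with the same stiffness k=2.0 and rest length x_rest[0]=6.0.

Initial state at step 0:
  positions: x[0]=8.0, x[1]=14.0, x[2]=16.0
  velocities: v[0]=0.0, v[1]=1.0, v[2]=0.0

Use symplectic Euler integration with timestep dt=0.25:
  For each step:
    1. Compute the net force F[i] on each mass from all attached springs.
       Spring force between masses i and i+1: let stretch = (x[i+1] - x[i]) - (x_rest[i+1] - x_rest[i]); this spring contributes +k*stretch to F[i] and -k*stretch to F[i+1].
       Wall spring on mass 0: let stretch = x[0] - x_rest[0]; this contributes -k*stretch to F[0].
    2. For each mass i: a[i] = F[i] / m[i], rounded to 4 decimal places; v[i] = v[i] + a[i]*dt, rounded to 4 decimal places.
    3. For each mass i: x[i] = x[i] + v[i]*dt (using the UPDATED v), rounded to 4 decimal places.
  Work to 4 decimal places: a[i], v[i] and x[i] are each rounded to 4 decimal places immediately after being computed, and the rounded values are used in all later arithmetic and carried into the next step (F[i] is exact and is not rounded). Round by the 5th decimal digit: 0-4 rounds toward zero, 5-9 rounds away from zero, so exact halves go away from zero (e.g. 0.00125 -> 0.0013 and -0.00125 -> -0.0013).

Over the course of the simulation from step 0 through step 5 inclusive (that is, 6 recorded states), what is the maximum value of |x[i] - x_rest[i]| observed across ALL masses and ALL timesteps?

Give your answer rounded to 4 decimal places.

Step 0: x=[8.0000 14.0000 16.0000] v=[0.0000 1.0000 0.0000]
Step 1: x=[7.7500 14.0000 16.5000] v=[-1.0000 0.0000 2.0000]
Step 2: x=[7.3125 13.7656 17.4375] v=[-1.7500 -0.9375 3.7500]
Step 3: x=[6.7676 13.3574 18.6660] v=[-2.1797 -1.6328 4.9141]
Step 4: x=[6.2005 12.8691 19.9810] v=[-2.2686 -1.9531 5.2598]
Step 5: x=[5.6919 12.4085 21.1570] v=[-2.0346 -1.8423 4.7039]
Max displacement = 3.1570

Answer: 3.1570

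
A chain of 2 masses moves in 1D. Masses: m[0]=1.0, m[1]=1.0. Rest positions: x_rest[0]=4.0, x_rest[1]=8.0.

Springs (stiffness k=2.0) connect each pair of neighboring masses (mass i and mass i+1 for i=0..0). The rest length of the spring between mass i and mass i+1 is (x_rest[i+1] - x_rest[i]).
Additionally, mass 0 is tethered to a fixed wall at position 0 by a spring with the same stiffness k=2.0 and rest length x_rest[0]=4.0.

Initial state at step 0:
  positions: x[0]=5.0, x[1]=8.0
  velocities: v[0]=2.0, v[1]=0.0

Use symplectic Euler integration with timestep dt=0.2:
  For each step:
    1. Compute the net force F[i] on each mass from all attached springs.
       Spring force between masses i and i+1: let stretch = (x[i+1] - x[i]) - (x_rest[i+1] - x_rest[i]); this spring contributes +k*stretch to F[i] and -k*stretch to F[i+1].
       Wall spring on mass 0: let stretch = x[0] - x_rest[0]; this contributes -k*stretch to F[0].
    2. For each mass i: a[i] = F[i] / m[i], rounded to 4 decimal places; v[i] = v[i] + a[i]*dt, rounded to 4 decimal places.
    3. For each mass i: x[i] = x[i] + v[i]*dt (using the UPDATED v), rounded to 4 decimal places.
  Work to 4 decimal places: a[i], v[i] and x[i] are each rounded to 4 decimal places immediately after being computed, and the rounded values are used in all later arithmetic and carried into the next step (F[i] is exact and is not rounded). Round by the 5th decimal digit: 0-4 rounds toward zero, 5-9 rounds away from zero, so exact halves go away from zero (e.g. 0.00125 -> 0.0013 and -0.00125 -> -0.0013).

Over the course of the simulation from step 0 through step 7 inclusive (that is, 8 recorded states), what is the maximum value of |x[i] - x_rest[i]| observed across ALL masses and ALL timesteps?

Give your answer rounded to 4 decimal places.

Step 0: x=[5.0000 8.0000] v=[2.0000 0.0000]
Step 1: x=[5.2400 8.0800] v=[1.2000 0.4000]
Step 2: x=[5.2880 8.2528] v=[0.2400 0.8640]
Step 3: x=[5.1501 8.5084] v=[-0.6893 1.2781]
Step 4: x=[4.8689 8.8154] v=[-1.4060 1.5348]
Step 5: x=[4.5139 9.1266] v=[-1.7750 1.5562]
Step 6: x=[4.1668 9.3888] v=[-1.7355 1.3111]
Step 7: x=[3.9041 9.5533] v=[-1.3134 0.8223]
Max displacement = 1.5533

Answer: 1.5533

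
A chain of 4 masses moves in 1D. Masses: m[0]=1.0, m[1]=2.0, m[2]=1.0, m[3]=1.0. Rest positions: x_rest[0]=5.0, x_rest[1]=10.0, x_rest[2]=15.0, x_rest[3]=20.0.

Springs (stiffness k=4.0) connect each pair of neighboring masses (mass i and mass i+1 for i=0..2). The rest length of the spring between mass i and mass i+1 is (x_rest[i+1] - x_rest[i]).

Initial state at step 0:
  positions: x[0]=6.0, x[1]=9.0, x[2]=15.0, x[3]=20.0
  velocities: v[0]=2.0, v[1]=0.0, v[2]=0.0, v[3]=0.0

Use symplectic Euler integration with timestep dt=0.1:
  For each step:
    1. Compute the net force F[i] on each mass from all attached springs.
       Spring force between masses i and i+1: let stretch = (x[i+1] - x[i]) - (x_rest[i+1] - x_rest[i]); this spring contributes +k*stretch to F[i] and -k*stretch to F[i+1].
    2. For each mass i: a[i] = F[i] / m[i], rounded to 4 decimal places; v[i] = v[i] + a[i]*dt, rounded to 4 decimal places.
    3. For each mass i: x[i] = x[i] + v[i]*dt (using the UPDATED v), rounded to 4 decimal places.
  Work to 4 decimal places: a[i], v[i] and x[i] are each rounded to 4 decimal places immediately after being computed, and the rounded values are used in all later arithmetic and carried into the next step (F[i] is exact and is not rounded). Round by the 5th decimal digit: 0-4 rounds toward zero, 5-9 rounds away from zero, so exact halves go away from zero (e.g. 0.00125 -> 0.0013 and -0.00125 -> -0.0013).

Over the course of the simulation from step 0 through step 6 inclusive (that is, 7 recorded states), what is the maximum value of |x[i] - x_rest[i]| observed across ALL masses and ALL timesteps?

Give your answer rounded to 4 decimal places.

Answer: 1.1576

Derivation:
Step 0: x=[6.0000 9.0000 15.0000 20.0000] v=[2.0000 0.0000 0.0000 0.0000]
Step 1: x=[6.1200 9.0600 14.9600 20.0000] v=[1.2000 0.6000 -0.4000 0.0000]
Step 2: x=[6.1576 9.1792 14.8856 19.9984] v=[0.3760 1.1920 -0.7440 -0.0160]
Step 3: x=[6.1161 9.3521 14.7875 19.9923] v=[-0.4154 1.7290 -0.9814 -0.0611]
Step 4: x=[6.0040 9.5690 14.6801 19.9780] v=[-1.1210 2.1689 -1.0736 -0.1430]
Step 5: x=[5.8345 9.8168 14.5802 19.9518] v=[-1.6950 2.4781 -0.9989 -0.2622]
Step 6: x=[5.6243 10.0802 14.5046 19.9107] v=[-2.1021 2.6343 -0.7556 -0.4108]
Max displacement = 1.1576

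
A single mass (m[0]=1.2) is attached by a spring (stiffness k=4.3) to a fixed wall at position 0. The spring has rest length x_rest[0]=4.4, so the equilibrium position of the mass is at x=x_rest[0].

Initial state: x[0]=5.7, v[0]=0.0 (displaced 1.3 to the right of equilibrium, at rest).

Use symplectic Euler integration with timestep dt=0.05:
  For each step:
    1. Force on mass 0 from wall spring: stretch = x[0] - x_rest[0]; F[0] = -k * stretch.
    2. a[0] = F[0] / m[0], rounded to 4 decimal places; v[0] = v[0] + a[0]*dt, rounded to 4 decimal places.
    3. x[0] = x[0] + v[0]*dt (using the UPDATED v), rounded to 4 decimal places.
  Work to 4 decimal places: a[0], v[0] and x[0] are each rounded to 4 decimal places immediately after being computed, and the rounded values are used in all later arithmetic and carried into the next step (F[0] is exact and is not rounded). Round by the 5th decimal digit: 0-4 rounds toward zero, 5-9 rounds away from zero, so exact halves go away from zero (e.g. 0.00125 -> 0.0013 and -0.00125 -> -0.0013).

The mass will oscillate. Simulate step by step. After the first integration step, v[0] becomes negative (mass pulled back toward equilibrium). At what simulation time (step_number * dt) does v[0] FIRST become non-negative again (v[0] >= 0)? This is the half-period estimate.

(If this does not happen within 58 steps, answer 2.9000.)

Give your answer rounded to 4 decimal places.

Step 0: x=[5.7000] v=[0.0000]
Step 1: x=[5.6884] v=[-0.2329]
Step 2: x=[5.6652] v=[-0.4637]
Step 3: x=[5.6307] v=[-0.6904]
Step 4: x=[5.5852] v=[-0.9109]
Step 5: x=[5.5290] v=[-1.1233]
Step 6: x=[5.4627] v=[-1.3256]
Step 7: x=[5.3869] v=[-1.5160]
Step 8: x=[5.3023] v=[-1.6928]
Step 9: x=[5.2096] v=[-1.8545]
Step 10: x=[5.1096] v=[-1.9996]
Step 11: x=[5.0033] v=[-2.1267]
Step 12: x=[4.8916] v=[-2.2348]
Step 13: x=[4.7755] v=[-2.3229]
Step 14: x=[4.6560] v=[-2.3902]
Step 15: x=[4.5342] v=[-2.4361]
Step 16: x=[4.4112] v=[-2.4601]
Step 17: x=[4.2881] v=[-2.4621]
Step 18: x=[4.1660] v=[-2.4421]
Step 19: x=[4.0460] v=[-2.4002]
Step 20: x=[3.9292] v=[-2.3368]
Step 21: x=[3.8166] v=[-2.2525]
Step 22: x=[3.7092] v=[-2.1480]
Step 23: x=[3.6080] v=[-2.0242]
Step 24: x=[3.5139] v=[-1.8823]
Step 25: x=[3.4277] v=[-1.7235]
Step 26: x=[3.3502] v=[-1.5493]
Step 27: x=[3.2821] v=[-1.3612]
Step 28: x=[3.2241] v=[-1.1609]
Step 29: x=[3.1766] v=[-0.9502]
Step 30: x=[3.1401] v=[-0.7310]
Step 31: x=[3.1148] v=[-0.5053]
Step 32: x=[3.1011] v=[-0.2750]
Step 33: x=[3.0990] v=[-0.0423]
Step 34: x=[3.1085] v=[0.1908]
First v>=0 after going negative at step 34, time=1.7000

Answer: 1.7000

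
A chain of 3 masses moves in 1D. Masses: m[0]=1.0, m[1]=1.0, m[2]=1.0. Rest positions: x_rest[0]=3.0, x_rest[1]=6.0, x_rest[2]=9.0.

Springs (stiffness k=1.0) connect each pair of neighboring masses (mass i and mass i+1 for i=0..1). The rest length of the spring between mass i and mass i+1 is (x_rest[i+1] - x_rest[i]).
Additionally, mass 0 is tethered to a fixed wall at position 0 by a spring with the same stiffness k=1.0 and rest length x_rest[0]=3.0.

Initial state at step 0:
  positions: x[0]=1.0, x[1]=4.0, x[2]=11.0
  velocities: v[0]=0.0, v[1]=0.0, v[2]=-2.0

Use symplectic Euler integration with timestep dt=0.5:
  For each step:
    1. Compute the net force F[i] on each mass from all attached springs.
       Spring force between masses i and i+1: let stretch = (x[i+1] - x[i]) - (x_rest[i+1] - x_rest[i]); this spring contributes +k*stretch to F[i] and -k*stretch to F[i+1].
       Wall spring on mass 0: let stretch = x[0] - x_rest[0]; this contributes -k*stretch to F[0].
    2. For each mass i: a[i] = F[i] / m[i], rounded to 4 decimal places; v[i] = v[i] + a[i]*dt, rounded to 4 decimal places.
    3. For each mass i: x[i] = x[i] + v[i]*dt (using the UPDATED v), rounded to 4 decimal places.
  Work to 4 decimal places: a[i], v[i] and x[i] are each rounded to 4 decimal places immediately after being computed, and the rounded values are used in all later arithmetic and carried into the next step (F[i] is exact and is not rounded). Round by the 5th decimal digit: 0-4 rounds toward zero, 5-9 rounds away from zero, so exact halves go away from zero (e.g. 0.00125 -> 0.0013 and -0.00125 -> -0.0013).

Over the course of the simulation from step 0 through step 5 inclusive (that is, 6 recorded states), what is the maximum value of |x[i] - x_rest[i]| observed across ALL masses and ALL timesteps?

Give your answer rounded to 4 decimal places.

Step 0: x=[1.0000 4.0000 11.0000] v=[0.0000 0.0000 -2.0000]
Step 1: x=[1.5000 5.0000 9.0000] v=[1.0000 2.0000 -4.0000]
Step 2: x=[2.5000 6.1250 6.7500] v=[2.0000 2.2500 -4.5000]
Step 3: x=[3.7813 6.5000 5.0938] v=[2.5625 0.7500 -3.3125]
Step 4: x=[4.7969 5.8438 4.5391] v=[2.0312 -1.3125 -1.1094]
Step 5: x=[4.8750 4.5997 5.0606] v=[0.1562 -2.4883 1.0430]
Max displacement = 4.4609

Answer: 4.4609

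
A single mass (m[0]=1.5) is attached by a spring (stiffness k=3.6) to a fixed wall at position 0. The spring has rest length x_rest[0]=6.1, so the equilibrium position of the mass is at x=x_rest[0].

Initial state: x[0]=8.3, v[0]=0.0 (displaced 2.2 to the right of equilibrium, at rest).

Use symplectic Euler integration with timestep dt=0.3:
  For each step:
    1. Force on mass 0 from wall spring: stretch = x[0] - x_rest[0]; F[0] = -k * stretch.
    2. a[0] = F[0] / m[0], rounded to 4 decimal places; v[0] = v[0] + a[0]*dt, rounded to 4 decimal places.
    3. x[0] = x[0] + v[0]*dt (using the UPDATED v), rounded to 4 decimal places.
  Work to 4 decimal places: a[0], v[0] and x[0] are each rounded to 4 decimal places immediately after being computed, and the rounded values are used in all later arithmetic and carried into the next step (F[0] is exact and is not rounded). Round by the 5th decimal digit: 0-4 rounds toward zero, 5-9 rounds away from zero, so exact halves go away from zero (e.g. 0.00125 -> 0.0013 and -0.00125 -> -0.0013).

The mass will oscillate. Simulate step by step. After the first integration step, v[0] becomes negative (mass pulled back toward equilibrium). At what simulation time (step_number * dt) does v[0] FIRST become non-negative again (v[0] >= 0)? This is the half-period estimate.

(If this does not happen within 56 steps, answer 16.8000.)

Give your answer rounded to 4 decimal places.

Step 0: x=[8.3000] v=[0.0000]
Step 1: x=[7.8248] v=[-1.5840]
Step 2: x=[6.9770] v=[-2.8259]
Step 3: x=[5.9398] v=[-3.4573]
Step 4: x=[4.9372] v=[-3.3420]
Step 5: x=[4.1858] v=[-2.5048]
Step 6: x=[3.8478] v=[-1.1266]
Step 7: x=[3.9963] v=[0.4950]
First v>=0 after going negative at step 7, time=2.1000

Answer: 2.1000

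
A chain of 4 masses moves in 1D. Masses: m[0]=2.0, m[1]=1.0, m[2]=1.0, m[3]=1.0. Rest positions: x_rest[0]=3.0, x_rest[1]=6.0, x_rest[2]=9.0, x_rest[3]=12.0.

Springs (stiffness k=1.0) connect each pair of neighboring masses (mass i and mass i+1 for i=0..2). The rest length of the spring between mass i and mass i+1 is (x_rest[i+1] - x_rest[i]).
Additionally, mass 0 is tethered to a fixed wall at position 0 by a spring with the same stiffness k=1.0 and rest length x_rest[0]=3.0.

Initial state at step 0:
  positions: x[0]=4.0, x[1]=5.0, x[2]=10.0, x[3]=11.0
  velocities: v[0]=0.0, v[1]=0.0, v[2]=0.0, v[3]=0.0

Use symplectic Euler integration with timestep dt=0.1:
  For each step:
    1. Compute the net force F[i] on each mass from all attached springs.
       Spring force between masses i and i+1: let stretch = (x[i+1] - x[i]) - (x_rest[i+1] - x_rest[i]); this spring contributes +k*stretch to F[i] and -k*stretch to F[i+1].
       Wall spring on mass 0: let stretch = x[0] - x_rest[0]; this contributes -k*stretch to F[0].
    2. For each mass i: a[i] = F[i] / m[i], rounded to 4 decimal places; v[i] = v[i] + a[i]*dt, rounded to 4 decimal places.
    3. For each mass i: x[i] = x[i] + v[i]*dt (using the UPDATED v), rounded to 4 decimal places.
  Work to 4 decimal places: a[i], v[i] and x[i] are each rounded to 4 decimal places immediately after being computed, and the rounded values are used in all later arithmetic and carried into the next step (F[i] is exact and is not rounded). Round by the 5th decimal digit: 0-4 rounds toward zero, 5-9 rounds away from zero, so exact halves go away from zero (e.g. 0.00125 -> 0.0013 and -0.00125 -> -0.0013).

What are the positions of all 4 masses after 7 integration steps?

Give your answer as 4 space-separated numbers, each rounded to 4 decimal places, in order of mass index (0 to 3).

Step 0: x=[4.0000 5.0000 10.0000 11.0000] v=[0.0000 0.0000 0.0000 0.0000]
Step 1: x=[3.9850 5.0400 9.9600 11.0200] v=[-0.1500 0.4000 -0.4000 0.2000]
Step 2: x=[3.9554 5.1187 9.8814 11.0594] v=[-0.2965 0.7865 -0.7860 0.3940]
Step 3: x=[3.9118 5.2333 9.7670 11.1170] v=[-0.4361 1.1464 -1.1445 0.5762]
Step 4: x=[3.8552 5.3801 9.6207 11.1911] v=[-0.5656 1.4676 -1.4629 0.7412]
Step 5: x=[3.7870 5.5540 9.4477 11.2795] v=[-0.6821 1.7392 -1.7299 0.8842]
Step 6: x=[3.7087 5.7492 9.2541 11.3796] v=[-0.7831 1.9519 -1.9361 1.0010]
Step 7: x=[3.6221 5.9590 9.0467 11.4885] v=[-0.8665 2.0983 -2.0740 1.0885]

Answer: 3.6221 5.9590 9.0467 11.4885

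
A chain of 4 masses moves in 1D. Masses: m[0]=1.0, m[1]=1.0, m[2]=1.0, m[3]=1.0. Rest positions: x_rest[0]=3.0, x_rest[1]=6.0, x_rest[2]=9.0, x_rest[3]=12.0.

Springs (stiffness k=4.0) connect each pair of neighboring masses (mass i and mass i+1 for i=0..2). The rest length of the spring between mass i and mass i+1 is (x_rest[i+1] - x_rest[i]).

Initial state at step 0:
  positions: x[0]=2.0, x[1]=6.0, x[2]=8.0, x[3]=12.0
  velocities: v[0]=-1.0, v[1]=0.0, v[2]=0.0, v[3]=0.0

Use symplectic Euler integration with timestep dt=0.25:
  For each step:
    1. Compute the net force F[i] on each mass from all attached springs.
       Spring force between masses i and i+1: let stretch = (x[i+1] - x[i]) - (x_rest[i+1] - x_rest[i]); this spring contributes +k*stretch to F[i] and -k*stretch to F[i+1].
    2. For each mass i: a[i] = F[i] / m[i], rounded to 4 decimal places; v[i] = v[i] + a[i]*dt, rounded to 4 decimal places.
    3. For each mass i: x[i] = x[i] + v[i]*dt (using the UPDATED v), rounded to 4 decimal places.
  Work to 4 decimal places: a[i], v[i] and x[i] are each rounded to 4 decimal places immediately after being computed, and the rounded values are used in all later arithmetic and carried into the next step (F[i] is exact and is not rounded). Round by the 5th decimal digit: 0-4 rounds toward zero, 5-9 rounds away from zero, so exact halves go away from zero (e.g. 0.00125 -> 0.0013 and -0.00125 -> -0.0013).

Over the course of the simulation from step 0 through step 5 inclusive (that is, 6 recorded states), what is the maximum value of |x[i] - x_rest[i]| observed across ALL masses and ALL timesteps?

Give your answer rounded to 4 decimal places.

Answer: 1.3906

Derivation:
Step 0: x=[2.0000 6.0000 8.0000 12.0000] v=[-1.0000 0.0000 0.0000 0.0000]
Step 1: x=[2.0000 5.5000 8.5000 11.7500] v=[0.0000 -2.0000 2.0000 -1.0000]
Step 2: x=[2.1250 4.8750 9.0625 11.4375] v=[0.5000 -2.5000 2.2500 -1.2500]
Step 3: x=[2.1875 4.6094 9.1719 11.2813] v=[0.2500 -1.0625 0.4375 -0.6250]
Step 4: x=[2.1055 4.8789 8.6680 11.3477] v=[-0.3281 1.0781 -2.0156 0.2656]
Step 5: x=[1.9668 5.4024 7.8868 11.4942] v=[-0.5547 2.0938 -3.1250 0.5859]
Max displacement = 1.3906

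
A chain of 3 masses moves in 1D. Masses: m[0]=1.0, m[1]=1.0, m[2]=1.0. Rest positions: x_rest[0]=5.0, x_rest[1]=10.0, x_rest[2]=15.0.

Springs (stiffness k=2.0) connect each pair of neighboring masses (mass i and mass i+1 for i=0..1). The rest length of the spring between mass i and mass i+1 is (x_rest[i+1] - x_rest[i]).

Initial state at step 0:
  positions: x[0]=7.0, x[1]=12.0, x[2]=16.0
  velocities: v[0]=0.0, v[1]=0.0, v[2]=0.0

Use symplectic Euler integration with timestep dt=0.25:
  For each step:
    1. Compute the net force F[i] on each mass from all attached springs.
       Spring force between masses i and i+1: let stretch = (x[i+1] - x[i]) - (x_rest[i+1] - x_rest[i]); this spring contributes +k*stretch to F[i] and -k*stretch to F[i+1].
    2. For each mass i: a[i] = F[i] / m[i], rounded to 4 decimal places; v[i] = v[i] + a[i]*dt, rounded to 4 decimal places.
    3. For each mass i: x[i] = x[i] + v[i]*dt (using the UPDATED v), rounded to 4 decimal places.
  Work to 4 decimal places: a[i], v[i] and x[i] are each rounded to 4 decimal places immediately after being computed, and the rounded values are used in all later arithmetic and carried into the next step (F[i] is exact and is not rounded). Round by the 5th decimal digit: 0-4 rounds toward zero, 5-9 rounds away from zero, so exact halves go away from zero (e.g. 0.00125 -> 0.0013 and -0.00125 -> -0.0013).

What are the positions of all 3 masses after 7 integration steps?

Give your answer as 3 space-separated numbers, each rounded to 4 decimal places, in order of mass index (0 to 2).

Answer: 6.2229 11.6511 17.1261

Derivation:
Step 0: x=[7.0000 12.0000 16.0000] v=[0.0000 0.0000 0.0000]
Step 1: x=[7.0000 11.8750 16.1250] v=[0.0000 -0.5000 0.5000]
Step 2: x=[6.9844 11.6719 16.3438] v=[-0.0625 -0.8125 0.8750]
Step 3: x=[6.9297 11.4668 16.6036] v=[-0.2188 -0.8203 1.0391]
Step 4: x=[6.8171 11.3367 16.8463] v=[-0.4503 -0.5205 0.9707]
Step 5: x=[6.6445 11.3303 17.0253] v=[-0.6905 -0.0255 0.7159]
Step 6: x=[6.4326 11.4501 17.1174] v=[-0.8476 0.4791 0.3684]
Step 7: x=[6.2229 11.6511 17.1261] v=[-0.8389 0.8040 0.0348]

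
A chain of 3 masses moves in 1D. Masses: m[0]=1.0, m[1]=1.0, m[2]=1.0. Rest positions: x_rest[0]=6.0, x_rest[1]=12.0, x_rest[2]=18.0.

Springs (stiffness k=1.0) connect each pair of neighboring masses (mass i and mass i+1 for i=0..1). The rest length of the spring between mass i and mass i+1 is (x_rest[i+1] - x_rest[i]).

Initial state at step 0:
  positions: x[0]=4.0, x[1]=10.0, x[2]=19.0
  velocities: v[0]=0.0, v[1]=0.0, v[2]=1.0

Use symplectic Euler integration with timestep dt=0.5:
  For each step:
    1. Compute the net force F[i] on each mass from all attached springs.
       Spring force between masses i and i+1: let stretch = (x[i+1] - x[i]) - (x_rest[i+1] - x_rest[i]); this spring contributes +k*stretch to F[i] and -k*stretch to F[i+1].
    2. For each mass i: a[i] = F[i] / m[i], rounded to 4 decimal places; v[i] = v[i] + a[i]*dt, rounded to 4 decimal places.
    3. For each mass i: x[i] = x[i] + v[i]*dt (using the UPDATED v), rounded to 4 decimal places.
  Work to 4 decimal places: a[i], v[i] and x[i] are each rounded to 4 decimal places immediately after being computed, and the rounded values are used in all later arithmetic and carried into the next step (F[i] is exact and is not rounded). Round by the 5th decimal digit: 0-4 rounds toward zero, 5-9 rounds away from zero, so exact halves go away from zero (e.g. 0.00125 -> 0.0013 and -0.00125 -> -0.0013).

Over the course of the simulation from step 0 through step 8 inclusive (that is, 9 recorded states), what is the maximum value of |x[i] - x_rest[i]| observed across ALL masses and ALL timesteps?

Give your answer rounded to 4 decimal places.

Answer: 2.1024

Derivation:
Step 0: x=[4.0000 10.0000 19.0000] v=[0.0000 0.0000 1.0000]
Step 1: x=[4.0000 10.7500 18.7500] v=[0.0000 1.5000 -0.5000]
Step 2: x=[4.1875 11.8125 18.0000] v=[0.3750 2.1250 -1.5000]
Step 3: x=[4.7813 12.5157 17.2031] v=[1.1875 1.4063 -1.5938]
Step 4: x=[5.8087 12.4571 16.7344] v=[2.0547 -0.1172 -0.9375]
Step 5: x=[6.9982 11.8057 16.6963] v=[2.3789 -1.3028 -0.0762]
Step 6: x=[7.8896 11.1751 16.9356] v=[1.7827 -1.2613 0.4785]
Step 7: x=[8.1024 11.1632 17.2348] v=[0.4255 -0.0238 0.5983]
Step 8: x=[7.5804 11.9040 17.5161] v=[-1.0441 1.4816 0.5625]
Max displacement = 2.1024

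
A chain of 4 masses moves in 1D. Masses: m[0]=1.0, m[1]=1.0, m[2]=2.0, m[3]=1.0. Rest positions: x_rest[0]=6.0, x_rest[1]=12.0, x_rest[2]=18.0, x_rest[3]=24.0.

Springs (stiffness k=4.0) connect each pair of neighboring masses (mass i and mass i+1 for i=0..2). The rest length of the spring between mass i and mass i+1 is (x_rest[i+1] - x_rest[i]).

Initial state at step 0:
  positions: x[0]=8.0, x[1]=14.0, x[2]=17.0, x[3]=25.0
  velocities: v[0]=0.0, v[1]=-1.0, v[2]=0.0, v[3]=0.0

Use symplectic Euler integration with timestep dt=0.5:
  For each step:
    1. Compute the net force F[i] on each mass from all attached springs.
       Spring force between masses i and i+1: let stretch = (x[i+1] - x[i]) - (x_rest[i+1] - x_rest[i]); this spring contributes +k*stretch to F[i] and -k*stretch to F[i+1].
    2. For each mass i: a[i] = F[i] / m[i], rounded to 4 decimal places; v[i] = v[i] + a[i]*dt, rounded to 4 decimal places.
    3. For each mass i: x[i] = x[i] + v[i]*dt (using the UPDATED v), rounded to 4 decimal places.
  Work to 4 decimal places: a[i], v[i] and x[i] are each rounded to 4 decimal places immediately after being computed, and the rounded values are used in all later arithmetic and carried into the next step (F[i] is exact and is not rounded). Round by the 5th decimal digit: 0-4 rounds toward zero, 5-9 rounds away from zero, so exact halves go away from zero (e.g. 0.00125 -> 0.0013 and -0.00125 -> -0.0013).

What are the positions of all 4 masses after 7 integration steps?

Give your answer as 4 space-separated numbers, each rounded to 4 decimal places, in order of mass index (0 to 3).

Answer: 7.8750 10.7500 18.7500 21.3750

Derivation:
Step 0: x=[8.0000 14.0000 17.0000 25.0000] v=[0.0000 -1.0000 0.0000 0.0000]
Step 1: x=[8.0000 10.5000 19.5000 23.0000] v=[0.0000 -7.0000 5.0000 -4.0000]
Step 2: x=[4.5000 13.5000 19.2500 23.5000] v=[-7.0000 6.0000 -0.5000 1.0000]
Step 3: x=[4.0000 13.2500 18.2500 25.7500] v=[-1.0000 -0.5000 -2.0000 4.5000]
Step 4: x=[6.7500 8.7500 18.5000 26.5000] v=[5.5000 -9.0000 0.5000 1.5000]
Step 5: x=[5.5000 12.0000 17.8750 25.2500] v=[-2.5000 6.5000 -1.2500 -2.5000]
Step 6: x=[4.7500 14.6250 18.0000 22.6250] v=[-1.5000 5.2500 0.2500 -5.2500]
Step 7: x=[7.8750 10.7500 18.7500 21.3750] v=[6.2500 -7.7500 1.5000 -2.5000]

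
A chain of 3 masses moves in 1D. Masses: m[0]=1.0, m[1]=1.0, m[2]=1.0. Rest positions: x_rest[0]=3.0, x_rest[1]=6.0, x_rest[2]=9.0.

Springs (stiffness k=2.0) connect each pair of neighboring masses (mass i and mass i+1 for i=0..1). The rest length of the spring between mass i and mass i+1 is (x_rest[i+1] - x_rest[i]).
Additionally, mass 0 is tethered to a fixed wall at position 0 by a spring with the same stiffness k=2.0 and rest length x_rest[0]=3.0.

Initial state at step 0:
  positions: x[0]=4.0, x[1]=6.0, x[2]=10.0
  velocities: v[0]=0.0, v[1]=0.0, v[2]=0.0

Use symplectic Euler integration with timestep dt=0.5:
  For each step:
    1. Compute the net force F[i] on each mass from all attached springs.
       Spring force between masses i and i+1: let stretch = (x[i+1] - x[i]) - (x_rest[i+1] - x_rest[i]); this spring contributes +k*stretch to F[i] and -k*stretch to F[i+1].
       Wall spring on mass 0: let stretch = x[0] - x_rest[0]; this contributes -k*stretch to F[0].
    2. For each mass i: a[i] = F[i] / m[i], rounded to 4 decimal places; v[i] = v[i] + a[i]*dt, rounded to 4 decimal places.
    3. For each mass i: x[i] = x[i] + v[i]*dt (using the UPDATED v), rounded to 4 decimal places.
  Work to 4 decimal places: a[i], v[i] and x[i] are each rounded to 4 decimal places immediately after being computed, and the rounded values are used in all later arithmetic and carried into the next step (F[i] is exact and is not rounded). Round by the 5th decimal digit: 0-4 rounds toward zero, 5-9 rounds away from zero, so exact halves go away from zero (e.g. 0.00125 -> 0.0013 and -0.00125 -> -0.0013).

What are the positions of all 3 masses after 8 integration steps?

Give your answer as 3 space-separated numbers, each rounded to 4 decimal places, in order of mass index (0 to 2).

Step 0: x=[4.0000 6.0000 10.0000] v=[0.0000 0.0000 0.0000]
Step 1: x=[3.0000 7.0000 9.5000] v=[-2.0000 2.0000 -1.0000]
Step 2: x=[2.5000 7.2500 9.2500] v=[-1.0000 0.5000 -0.5000]
Step 3: x=[3.1250 6.1250 9.5000] v=[1.2500 -2.2500 0.5000]
Step 4: x=[3.6875 5.1875 9.5625] v=[1.1250 -1.8750 0.1250]
Step 5: x=[3.1563 5.6875 8.9375] v=[-1.0625 1.0000 -1.2500]
Step 6: x=[2.3125 6.5469 8.1875] v=[-1.6876 1.7188 -1.5000]
Step 7: x=[2.4297 6.1094 8.1172] v=[0.2343 -0.8750 -0.1406]
Step 8: x=[3.1719 4.8360 8.5430] v=[1.4843 -2.5469 0.8516]

Answer: 3.1719 4.8360 8.5430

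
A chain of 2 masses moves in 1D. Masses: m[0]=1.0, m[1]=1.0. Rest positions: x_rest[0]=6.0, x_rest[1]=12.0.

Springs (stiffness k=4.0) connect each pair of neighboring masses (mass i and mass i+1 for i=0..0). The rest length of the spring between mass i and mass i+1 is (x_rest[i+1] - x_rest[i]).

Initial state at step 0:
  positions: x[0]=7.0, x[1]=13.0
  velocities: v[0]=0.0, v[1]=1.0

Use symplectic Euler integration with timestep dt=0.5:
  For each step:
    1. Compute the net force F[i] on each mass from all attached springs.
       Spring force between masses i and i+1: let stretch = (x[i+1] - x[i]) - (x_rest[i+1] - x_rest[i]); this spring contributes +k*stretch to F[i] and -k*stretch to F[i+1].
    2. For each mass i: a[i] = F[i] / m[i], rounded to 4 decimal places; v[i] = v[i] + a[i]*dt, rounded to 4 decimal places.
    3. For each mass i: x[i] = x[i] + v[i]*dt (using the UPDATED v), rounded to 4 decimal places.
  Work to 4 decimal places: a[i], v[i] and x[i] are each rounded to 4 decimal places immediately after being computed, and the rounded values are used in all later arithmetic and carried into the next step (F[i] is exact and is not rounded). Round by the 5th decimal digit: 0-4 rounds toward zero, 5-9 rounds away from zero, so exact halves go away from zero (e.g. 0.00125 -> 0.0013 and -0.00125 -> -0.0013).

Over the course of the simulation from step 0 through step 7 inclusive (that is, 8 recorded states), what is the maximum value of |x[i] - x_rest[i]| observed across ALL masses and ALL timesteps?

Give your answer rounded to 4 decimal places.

Answer: 3.0000

Derivation:
Step 0: x=[7.0000 13.0000] v=[0.0000 1.0000]
Step 1: x=[7.0000 13.5000] v=[0.0000 1.0000]
Step 2: x=[7.5000 13.5000] v=[1.0000 0.0000]
Step 3: x=[8.0000 13.5000] v=[1.0000 0.0000]
Step 4: x=[8.0000 14.0000] v=[0.0000 1.0000]
Step 5: x=[8.0000 14.5000] v=[0.0000 1.0000]
Step 6: x=[8.5000 14.5000] v=[1.0000 0.0000]
Step 7: x=[9.0000 14.5000] v=[1.0000 0.0000]
Max displacement = 3.0000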